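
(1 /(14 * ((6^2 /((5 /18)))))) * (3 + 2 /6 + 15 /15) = 65 /27216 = 0.00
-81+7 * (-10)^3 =-7081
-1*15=-15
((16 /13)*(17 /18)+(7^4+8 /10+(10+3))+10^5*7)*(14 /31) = 5752786732 /18135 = 317220.11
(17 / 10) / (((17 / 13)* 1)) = 13 / 10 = 1.30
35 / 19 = 1.84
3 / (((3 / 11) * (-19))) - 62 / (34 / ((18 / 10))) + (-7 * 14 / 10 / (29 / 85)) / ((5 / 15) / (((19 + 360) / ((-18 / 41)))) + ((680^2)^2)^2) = -18352719743737537641094643350563 / 4752989478212976794477714245570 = -3.86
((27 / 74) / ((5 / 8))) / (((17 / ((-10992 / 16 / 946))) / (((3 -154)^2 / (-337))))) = 845871498 / 501316145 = 1.69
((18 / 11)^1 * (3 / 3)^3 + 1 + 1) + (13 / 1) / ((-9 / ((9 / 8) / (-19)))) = 6223 / 1672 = 3.72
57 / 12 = 19 / 4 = 4.75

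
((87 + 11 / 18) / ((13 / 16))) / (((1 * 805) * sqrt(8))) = 0.05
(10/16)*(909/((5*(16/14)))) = 6363/64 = 99.42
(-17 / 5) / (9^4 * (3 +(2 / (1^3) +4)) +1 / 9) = -153 / 2657210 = -0.00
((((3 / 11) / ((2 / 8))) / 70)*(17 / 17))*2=12 / 385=0.03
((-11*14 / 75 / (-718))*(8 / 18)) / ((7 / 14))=616 / 242325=0.00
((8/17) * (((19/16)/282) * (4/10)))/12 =19/287640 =0.00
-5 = -5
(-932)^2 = 868624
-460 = -460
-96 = -96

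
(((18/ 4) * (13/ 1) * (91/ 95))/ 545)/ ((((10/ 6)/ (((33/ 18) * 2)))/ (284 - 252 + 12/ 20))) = 19090071/ 2588750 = 7.37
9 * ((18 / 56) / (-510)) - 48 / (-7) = 4659 / 680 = 6.85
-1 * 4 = -4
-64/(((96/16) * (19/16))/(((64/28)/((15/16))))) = -131072/5985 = -21.90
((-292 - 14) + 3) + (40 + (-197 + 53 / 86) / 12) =-288305 / 1032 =-279.37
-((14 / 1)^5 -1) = -537823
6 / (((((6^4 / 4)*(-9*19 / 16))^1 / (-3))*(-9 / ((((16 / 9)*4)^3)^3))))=-144115188075855872 / 5366161193139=-26856.29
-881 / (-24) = 881 / 24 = 36.71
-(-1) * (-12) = -12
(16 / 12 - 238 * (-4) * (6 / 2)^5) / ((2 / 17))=5899102 / 3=1966367.33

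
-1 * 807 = -807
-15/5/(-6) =1/2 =0.50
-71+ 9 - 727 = -789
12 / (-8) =-3 / 2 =-1.50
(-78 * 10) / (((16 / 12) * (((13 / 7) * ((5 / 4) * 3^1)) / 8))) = -672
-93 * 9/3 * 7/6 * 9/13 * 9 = -52731/26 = -2028.12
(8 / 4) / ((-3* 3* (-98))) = 1 / 441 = 0.00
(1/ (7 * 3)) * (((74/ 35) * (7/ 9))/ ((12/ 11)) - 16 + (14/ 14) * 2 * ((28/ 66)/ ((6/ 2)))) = -6029/ 8910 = -0.68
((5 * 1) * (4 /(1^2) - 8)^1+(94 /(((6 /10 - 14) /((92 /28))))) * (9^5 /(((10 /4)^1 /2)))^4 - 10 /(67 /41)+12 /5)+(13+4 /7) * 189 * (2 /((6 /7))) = -6728927416955156147866997 /58625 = -114779145704992002522.25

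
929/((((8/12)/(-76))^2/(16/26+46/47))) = 11759378616/611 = 19246118.85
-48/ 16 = -3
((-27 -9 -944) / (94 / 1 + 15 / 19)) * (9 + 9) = -335160 / 1801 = -186.10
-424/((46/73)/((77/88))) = -27083/46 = -588.76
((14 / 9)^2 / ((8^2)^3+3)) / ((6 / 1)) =98 / 63701721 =0.00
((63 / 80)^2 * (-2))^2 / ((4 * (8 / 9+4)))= 141776649 / 1802240000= 0.08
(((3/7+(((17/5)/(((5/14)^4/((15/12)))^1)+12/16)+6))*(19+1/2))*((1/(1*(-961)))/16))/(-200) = 183188031/107632000000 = 0.00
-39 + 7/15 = -578/15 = -38.53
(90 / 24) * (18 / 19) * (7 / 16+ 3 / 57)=20115 / 11552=1.74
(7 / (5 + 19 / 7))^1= 49 / 54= 0.91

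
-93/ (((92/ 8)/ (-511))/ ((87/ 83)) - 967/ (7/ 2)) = 8269002/ 24567577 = 0.34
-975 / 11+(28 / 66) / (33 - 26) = -2923 / 33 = -88.58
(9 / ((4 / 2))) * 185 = 1665 / 2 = 832.50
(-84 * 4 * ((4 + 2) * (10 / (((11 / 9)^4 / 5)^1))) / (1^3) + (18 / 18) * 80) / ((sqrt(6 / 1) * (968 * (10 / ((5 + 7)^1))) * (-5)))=16504438 * sqrt(6) / 8857805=4.56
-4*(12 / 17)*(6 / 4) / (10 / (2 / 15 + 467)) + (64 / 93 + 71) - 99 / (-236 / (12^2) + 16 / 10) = 669431141 / 276675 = 2419.56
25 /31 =0.81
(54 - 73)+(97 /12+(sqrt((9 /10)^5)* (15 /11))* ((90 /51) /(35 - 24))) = -131 /12+2187* sqrt(10) /41140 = -10.75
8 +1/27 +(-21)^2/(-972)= 91/12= 7.58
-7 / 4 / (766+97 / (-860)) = -1505 / 658663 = -0.00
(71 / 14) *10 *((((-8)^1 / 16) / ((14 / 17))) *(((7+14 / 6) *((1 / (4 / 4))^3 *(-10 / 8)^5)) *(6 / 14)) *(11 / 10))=41490625 / 100352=413.45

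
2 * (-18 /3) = -12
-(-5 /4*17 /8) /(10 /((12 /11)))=51 /176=0.29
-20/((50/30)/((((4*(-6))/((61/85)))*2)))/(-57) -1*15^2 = -277095/1159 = -239.08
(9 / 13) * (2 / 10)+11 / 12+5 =4723 / 780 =6.06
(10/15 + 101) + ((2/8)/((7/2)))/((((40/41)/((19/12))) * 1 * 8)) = 5466379/53760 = 101.68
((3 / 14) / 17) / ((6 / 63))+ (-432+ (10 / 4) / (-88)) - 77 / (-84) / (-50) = -96921589 / 224400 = -431.91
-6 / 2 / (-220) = 0.01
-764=-764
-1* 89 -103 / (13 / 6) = -1775 / 13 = -136.54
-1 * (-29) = 29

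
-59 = -59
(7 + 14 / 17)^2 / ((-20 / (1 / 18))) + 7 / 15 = 30863 / 104040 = 0.30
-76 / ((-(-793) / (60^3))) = -16416000 / 793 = -20701.13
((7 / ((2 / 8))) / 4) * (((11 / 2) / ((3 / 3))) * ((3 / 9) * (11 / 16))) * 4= 847 / 24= 35.29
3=3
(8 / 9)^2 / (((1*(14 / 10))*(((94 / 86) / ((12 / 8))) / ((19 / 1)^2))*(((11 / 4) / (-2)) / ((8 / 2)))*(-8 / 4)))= 39738880 / 97713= 406.69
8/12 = 2/3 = 0.67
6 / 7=0.86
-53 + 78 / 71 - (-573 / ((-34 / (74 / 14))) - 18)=-2078137 / 16898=-122.98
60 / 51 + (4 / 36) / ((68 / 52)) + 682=683.26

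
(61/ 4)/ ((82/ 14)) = 427/ 164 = 2.60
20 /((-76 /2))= -10 /19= -0.53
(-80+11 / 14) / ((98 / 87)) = -96483 / 1372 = -70.32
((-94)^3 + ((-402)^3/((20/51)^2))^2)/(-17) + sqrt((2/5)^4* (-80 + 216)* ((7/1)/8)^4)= -446125501241329146401/42500 + 49* sqrt(34)/200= -10497070617443037.31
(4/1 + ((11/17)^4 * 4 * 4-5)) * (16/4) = 602940/83521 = 7.22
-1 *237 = -237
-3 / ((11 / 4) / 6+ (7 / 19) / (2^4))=-2736 / 439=-6.23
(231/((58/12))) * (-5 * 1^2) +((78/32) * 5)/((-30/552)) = -53733/116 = -463.22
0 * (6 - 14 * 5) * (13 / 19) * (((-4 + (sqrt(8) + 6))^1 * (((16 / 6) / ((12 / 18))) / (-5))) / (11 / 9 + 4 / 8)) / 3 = 0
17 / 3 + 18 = 71 / 3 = 23.67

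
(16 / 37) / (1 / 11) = 176 / 37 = 4.76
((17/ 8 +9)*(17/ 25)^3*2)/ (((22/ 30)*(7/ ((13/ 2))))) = 17053023/ 1925000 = 8.86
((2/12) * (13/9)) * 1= 13/54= 0.24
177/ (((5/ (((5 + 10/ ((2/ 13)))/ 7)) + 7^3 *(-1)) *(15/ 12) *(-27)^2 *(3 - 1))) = -236/ 832275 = -0.00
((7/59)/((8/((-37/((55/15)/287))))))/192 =-74333/332288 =-0.22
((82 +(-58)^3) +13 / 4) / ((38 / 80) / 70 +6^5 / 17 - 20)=-9283273300 / 20821123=-445.86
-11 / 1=-11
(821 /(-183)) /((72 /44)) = -9031 /3294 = -2.74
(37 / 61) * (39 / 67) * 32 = 46176 / 4087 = 11.30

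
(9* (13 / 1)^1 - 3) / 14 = 57 / 7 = 8.14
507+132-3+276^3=21025212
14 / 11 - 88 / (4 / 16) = -350.73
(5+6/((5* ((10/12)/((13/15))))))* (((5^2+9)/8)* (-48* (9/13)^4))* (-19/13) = 19861170516/46411625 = 427.94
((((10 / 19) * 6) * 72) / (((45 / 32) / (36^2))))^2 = 15850845241344 / 361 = 43908158563.28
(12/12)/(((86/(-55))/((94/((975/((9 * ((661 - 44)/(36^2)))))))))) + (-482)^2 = 280516971571/1207440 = 232323.74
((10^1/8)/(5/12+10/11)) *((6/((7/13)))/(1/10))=5148/49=105.06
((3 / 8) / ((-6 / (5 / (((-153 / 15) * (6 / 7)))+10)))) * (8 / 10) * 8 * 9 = -577 / 17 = -33.94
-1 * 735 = -735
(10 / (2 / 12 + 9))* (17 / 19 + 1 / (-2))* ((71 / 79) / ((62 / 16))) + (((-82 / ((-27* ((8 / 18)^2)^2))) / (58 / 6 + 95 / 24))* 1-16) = -9093786101 / 892650704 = -10.19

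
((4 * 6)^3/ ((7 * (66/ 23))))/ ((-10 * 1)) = -26496/ 385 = -68.82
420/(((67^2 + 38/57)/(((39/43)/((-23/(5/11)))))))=-245700/146529251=-0.00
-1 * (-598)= 598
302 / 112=151 / 56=2.70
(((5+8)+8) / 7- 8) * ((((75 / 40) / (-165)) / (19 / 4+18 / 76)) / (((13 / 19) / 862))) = 777955 / 54197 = 14.35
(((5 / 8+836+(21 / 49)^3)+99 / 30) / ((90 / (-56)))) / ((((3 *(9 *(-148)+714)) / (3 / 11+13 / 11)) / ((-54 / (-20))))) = 7683234 / 6939625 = 1.11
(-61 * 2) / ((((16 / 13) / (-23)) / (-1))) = -18239 / 8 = -2279.88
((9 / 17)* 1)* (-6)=-54 / 17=-3.18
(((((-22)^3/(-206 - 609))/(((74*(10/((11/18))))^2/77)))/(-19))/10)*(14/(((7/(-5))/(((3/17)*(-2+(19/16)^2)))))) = -1872539977/498192636672000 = -0.00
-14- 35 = -49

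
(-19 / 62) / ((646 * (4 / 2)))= -1 / 4216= -0.00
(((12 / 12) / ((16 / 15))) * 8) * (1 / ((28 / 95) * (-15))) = -1.70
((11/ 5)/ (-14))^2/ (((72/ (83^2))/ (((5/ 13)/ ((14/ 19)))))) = 15837811/ 12841920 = 1.23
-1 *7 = -7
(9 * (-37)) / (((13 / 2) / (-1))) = 666 / 13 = 51.23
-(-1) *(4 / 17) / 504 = 1 / 2142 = 0.00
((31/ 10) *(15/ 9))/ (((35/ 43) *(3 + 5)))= 1333/ 1680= 0.79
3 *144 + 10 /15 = 1298 /3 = 432.67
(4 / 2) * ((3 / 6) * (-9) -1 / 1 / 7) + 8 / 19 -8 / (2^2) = -1445 / 133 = -10.86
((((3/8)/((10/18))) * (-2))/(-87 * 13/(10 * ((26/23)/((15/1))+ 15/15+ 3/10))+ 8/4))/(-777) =-657/30339260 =-0.00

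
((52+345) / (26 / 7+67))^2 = 7722841 / 245025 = 31.52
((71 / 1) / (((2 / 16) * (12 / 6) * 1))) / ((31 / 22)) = 6248 / 31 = 201.55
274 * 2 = 548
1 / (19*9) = 1 / 171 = 0.01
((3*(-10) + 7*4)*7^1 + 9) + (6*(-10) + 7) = -58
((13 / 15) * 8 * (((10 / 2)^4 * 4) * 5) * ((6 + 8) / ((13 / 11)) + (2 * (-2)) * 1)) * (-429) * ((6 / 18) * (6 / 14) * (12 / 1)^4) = -6049105920000 / 7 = -864157988571.43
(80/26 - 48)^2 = 341056/169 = 2018.08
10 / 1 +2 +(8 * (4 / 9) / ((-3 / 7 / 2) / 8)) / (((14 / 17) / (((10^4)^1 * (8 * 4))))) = -1392639676 / 27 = -51579247.26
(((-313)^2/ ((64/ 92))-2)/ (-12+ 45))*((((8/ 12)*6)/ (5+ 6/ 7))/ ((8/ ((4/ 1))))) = 5257595/ 3608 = 1457.20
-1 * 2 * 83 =-166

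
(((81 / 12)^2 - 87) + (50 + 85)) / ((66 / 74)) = 18463 / 176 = 104.90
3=3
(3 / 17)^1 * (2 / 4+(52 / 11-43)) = -2493 / 374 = -6.67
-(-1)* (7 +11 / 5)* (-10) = -92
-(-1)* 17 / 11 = 17 / 11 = 1.55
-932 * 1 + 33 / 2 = -1831 / 2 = -915.50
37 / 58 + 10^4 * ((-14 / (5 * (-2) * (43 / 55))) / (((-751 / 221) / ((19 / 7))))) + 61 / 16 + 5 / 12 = -642732094925 / 44951856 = -14298.23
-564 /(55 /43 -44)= 24252 /1837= 13.20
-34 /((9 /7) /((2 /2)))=-238 /9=-26.44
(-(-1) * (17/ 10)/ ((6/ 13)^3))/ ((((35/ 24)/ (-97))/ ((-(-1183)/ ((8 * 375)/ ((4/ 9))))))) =-612262157/ 3037500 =-201.57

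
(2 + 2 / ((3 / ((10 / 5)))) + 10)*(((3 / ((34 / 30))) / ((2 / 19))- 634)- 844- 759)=-1504060 / 51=-29491.37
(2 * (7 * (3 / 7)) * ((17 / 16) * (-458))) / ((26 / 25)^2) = -7299375 / 2704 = -2699.47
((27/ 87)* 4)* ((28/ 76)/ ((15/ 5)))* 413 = 34692/ 551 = 62.96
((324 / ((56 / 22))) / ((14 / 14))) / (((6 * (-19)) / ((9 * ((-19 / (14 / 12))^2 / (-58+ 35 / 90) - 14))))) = 1263406815 / 6758129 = 186.95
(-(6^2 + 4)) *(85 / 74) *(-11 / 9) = 18700 / 333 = 56.16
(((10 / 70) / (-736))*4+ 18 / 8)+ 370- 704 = -427295 / 1288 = -331.75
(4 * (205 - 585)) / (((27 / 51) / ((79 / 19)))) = -11937.78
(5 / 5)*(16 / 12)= 4 / 3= 1.33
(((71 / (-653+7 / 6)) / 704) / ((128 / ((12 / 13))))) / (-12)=213 / 2290782208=0.00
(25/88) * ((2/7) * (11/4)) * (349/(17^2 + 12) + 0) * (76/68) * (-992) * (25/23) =-256951250/823837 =-311.90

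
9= 9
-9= -9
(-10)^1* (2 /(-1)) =20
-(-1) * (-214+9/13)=-2773/13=-213.31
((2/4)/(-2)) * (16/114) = -2/57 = -0.04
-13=-13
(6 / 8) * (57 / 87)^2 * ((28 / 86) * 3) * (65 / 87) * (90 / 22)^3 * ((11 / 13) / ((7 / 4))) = 986883750 / 126895967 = 7.78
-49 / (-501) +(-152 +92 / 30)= -372833 / 2505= -148.84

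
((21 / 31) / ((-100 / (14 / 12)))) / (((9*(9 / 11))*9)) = -539 / 4519800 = -0.00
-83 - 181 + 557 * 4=1964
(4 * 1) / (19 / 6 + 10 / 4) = 12 / 17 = 0.71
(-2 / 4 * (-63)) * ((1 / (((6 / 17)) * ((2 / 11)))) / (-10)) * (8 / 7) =-561 / 10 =-56.10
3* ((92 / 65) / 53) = 276 / 3445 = 0.08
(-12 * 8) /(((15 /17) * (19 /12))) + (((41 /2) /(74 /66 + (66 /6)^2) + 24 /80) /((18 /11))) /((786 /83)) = -16535101399 /240736080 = -68.69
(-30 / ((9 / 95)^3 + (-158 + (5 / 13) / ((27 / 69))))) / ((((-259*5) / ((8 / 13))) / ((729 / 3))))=-5625237375 / 254965279093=-0.02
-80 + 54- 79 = -105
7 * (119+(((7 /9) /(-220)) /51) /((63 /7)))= 757047011 /908820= 833.00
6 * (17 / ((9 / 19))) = 646 / 3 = 215.33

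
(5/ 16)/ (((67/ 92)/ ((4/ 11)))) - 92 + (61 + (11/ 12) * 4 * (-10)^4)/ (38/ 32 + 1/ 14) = 9066313105/ 311751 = 29081.91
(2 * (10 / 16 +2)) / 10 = 21 / 40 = 0.52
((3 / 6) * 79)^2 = 6241 / 4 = 1560.25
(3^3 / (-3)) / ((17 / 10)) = -90 / 17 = -5.29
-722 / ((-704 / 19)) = 6859 / 352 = 19.49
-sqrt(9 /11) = -3 * sqrt(11) /11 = -0.90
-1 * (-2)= 2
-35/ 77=-5/ 11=-0.45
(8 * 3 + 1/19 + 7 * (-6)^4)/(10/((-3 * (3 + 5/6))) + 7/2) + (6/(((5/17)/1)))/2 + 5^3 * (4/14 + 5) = 332233368/80465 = 4128.92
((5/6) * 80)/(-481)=-200/1443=-0.14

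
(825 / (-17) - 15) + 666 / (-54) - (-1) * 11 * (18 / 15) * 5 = -503 / 51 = -9.86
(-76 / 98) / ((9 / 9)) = -38 / 49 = -0.78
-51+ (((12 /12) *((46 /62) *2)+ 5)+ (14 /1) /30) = -20483 /465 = -44.05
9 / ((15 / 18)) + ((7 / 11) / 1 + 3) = 794 / 55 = 14.44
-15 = -15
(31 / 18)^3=29791 / 5832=5.11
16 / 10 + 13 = 73 / 5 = 14.60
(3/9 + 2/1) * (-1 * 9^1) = -21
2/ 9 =0.22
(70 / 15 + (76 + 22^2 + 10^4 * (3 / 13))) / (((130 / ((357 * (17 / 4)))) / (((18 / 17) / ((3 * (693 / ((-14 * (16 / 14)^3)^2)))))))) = 499220217856 / 66951885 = 7456.40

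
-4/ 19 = -0.21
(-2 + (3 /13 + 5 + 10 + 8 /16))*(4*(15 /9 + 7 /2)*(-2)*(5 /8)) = -18445 /52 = -354.71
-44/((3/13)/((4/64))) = -143/12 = -11.92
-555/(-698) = 555/698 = 0.80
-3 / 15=-1 / 5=-0.20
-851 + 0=-851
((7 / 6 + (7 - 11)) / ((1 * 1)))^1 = -17 / 6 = -2.83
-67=-67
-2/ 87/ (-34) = 1/ 1479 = 0.00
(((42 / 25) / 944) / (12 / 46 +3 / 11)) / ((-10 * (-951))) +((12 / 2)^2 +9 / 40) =182929369021 / 5049810000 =36.23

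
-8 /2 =-4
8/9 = 0.89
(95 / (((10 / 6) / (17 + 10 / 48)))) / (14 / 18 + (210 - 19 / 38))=70623 / 15140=4.66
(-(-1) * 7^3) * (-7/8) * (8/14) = -343/2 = -171.50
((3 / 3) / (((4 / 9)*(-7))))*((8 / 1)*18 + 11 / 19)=-24723 / 532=-46.47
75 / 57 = 1.32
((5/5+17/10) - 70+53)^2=20449/100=204.49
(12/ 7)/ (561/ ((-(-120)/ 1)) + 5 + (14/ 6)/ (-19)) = 27360/ 152453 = 0.18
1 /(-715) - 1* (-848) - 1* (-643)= 1066064 /715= 1491.00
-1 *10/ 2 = -5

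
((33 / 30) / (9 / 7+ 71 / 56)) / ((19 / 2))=56 / 1235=0.05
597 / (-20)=-597 / 20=-29.85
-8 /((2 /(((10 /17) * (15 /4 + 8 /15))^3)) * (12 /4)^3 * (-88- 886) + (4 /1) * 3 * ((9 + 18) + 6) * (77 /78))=882678836 /319666982979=0.00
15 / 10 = 1.50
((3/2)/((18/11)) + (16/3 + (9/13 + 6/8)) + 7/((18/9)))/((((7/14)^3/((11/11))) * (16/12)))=873/13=67.15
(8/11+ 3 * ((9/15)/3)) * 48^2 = 168192/55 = 3058.04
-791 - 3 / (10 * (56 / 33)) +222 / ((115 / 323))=-431857 / 2576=-167.65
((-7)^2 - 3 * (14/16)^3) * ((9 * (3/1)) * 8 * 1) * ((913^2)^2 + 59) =7052522372045738.44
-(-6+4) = 2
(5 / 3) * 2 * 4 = 40 / 3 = 13.33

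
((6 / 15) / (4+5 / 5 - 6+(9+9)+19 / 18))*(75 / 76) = 27 / 1235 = 0.02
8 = 8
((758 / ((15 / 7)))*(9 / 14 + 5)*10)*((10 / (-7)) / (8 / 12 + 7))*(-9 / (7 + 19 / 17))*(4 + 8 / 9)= 223958680 / 11109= 20160.11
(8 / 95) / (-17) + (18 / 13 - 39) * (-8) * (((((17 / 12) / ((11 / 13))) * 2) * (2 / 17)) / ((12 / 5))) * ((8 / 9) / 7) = 21042968 / 3357585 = 6.27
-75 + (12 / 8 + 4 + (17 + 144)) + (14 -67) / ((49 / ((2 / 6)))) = 26795 / 294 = 91.14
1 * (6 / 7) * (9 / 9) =6 / 7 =0.86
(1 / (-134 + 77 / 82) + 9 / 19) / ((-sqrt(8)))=-96641* sqrt(2) / 829236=-0.16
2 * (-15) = -30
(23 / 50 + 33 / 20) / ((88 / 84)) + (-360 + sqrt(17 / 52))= -787569 / 2200 + sqrt(221) / 26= -357.41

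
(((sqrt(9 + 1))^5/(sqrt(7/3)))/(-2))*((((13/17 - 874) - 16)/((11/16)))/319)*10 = 120936000*sqrt(210)/417571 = 4196.96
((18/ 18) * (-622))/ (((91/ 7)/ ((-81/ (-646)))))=-25191/ 4199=-6.00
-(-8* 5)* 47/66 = 940/33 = 28.48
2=2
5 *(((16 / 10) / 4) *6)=12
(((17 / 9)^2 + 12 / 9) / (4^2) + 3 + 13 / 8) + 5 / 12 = 6931 / 1296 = 5.35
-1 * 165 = -165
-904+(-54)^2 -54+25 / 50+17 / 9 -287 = 30121 / 18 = 1673.39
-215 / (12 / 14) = -1505 / 6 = -250.83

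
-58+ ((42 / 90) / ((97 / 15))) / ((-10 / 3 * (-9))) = -168773 / 2910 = -58.00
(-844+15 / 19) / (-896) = 16021 / 17024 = 0.94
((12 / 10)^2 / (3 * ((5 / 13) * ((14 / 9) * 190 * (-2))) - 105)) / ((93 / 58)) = -27144 / 23788625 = -0.00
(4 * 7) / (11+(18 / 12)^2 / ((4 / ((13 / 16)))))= 1024 / 419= 2.44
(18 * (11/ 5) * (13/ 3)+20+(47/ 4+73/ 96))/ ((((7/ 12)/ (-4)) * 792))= -97973/ 55440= -1.77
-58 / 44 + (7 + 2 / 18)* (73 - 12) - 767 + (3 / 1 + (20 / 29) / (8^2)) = -15229145 / 45936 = -331.53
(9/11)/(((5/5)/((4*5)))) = 180/11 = 16.36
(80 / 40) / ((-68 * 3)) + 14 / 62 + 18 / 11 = 64429 / 34782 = 1.85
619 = 619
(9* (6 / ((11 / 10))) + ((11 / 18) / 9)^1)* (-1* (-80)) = 3504040 / 891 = 3932.70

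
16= 16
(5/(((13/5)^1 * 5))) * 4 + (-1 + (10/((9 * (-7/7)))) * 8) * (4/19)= -1208/2223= -0.54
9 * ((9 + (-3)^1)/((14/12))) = 324/7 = 46.29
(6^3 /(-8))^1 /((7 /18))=-486 /7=-69.43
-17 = -17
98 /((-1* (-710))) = 49 /355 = 0.14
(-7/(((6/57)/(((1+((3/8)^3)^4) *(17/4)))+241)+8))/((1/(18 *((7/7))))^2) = -50341804070175828/5527493853465467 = -9.11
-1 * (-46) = 46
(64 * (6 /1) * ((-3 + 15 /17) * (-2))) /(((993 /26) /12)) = 2875392 /5627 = 511.00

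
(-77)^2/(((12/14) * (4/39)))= 539539/8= 67442.38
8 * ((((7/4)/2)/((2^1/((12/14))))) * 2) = 6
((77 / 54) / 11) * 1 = 7 / 54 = 0.13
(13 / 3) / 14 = 13 / 42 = 0.31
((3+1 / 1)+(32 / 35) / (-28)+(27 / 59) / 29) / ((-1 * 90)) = -185523 / 4191950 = -0.04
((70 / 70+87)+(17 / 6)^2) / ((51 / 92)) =79511 / 459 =173.23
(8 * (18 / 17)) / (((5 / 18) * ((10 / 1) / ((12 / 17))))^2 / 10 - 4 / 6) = 3359232 / 349741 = 9.60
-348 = -348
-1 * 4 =-4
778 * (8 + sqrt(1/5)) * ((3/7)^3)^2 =567162 * sqrt(5)/588245 + 4537296/117649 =40.72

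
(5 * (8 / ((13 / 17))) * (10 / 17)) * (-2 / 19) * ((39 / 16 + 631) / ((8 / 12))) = -760125 / 247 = -3077.43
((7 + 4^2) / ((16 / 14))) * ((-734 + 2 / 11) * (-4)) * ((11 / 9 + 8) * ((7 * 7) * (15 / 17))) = 13213601660 / 561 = 23553657.15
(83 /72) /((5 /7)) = 581 /360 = 1.61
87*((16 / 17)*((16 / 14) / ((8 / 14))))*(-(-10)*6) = 167040 / 17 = 9825.88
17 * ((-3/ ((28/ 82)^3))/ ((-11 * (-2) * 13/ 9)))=-31634739/ 784784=-40.31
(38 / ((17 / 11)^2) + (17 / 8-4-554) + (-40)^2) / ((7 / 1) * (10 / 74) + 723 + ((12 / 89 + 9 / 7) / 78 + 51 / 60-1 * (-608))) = 3672071900315 / 4617007229418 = 0.80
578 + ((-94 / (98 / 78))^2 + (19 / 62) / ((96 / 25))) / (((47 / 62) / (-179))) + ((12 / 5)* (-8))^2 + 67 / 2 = -357704911536233 / 270832800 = -1320759.20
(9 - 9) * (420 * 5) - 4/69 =-4/69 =-0.06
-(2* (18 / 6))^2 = -36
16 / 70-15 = -517 / 35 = -14.77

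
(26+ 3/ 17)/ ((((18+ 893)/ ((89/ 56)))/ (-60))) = -2.74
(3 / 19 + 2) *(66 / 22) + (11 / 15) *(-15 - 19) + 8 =-2981 / 285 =-10.46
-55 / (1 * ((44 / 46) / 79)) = -9085 / 2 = -4542.50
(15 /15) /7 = 1 /7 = 0.14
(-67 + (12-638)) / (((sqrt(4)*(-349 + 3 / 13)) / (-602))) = -598.08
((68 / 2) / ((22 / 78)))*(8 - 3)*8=53040 / 11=4821.82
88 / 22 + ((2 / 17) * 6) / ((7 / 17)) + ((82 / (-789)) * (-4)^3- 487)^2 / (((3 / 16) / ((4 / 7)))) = 9192856144120 / 13072941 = 703197.25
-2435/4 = -608.75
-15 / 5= -3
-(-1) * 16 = 16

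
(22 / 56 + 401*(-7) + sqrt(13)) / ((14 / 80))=-785850 / 49 + 40*sqrt(13) / 7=-16017.15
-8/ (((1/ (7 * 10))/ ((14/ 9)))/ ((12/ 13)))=-31360/ 39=-804.10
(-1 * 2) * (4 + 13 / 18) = -85 / 9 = -9.44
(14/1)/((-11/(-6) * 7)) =12/11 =1.09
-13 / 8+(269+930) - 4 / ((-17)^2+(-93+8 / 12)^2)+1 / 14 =2659814897 / 2221240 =1197.45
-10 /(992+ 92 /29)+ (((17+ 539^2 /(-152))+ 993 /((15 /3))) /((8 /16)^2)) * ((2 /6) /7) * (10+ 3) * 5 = -575610811 /27417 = -20994.67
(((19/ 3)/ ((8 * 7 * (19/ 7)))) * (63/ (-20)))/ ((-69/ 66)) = 0.13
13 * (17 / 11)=221 / 11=20.09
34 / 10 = 17 / 5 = 3.40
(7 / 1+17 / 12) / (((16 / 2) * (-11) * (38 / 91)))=-9191 / 40128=-0.23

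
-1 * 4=-4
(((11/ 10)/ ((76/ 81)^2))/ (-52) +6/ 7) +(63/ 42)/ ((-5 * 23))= 396558837/ 483566720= 0.82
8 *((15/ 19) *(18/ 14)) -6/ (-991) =1071078/ 131803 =8.13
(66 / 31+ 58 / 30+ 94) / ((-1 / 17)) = -775183 / 465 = -1667.06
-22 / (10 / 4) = -44 / 5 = -8.80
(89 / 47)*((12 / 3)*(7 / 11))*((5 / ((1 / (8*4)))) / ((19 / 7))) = 2791040 / 9823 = 284.13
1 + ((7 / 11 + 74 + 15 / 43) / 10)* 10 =35941 / 473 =75.99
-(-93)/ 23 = 93/ 23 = 4.04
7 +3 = 10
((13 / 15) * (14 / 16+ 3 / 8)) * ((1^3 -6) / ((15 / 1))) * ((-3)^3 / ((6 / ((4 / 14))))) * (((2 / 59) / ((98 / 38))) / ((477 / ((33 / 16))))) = 2717 / 102965856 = 0.00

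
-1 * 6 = -6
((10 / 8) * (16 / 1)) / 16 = 5 / 4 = 1.25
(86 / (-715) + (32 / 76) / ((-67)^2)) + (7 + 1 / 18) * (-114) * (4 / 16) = -147240087517 / 731796780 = -201.20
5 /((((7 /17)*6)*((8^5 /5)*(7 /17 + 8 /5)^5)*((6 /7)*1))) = 0.00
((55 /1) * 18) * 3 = 2970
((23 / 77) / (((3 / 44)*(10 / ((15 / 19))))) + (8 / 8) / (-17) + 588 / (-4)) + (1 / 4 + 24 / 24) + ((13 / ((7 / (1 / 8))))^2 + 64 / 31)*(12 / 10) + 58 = -6666451433 / 78501920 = -84.92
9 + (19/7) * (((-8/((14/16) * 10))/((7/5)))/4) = 2935/343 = 8.56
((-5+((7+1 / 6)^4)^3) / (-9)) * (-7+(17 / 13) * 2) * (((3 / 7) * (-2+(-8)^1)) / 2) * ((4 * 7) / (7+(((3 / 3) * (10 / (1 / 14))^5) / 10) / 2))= -199.54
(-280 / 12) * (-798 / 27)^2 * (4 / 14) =-1415120 / 243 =-5823.54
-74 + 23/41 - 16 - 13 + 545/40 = -29131/328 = -88.81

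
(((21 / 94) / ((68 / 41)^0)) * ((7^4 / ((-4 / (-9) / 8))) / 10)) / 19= 453789 / 8930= 50.82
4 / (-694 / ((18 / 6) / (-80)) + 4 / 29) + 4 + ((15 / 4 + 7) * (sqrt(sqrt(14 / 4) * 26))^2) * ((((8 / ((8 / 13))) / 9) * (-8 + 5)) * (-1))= 1610179 / 402523 + 7267 * sqrt(14) / 12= 2269.89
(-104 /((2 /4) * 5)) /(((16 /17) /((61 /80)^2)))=-25.70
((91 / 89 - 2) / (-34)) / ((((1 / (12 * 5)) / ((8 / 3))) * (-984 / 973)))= -282170 / 62033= -4.55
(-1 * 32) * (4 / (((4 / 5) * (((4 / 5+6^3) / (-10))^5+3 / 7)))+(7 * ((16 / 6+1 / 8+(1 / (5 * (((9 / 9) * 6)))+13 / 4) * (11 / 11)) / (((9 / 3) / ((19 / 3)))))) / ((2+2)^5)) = -1175722061876300659 / 419087206683838720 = -2.81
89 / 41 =2.17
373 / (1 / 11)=4103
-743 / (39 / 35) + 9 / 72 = -208001 / 312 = -666.67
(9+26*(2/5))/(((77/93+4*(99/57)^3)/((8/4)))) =123750078/69483535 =1.78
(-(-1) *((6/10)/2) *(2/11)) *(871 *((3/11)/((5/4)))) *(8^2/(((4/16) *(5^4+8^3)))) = 2.33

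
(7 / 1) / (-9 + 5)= -7 / 4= -1.75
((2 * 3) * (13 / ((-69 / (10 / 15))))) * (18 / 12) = -26 / 23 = -1.13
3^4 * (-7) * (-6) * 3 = 10206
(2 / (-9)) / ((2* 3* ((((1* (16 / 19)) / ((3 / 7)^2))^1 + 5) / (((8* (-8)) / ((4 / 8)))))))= 2432 / 4917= 0.49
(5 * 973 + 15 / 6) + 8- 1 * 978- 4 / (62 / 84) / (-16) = 120833 / 31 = 3897.84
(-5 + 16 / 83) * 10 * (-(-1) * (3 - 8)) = 19950 / 83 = 240.36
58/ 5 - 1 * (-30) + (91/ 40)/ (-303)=504101/ 12120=41.59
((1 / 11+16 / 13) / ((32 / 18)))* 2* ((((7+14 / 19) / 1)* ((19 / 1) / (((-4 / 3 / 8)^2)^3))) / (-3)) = -486091368 / 143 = -3399240.34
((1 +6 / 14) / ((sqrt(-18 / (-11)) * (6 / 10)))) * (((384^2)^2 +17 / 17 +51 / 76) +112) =5901745270625 * sqrt(22) / 684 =40470232496.79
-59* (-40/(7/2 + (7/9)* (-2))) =8496/7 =1213.71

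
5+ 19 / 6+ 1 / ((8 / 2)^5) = 25091 / 3072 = 8.17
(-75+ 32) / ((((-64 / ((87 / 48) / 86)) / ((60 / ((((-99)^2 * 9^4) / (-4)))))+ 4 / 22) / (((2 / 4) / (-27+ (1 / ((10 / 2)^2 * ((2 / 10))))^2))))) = 1714625 / 1749363959475464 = 0.00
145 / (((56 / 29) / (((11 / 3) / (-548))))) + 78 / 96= 28547 / 92064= 0.31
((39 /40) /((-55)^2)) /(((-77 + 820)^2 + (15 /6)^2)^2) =78 /73753129770720125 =0.00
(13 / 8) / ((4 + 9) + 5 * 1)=13 / 144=0.09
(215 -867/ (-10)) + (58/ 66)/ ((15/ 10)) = 299263/ 990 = 302.29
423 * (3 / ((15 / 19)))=8037 / 5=1607.40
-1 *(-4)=4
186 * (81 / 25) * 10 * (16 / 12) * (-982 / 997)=-39452832 / 4985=-7914.31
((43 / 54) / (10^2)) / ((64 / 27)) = 43 / 12800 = 0.00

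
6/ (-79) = -6/ 79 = -0.08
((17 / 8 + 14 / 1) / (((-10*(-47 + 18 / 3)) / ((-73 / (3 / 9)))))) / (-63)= 3139 / 22960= 0.14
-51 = -51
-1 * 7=-7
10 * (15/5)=30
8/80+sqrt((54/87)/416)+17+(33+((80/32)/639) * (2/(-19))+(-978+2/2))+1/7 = -787623443/849870+3 * sqrt(377)/1508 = -926.72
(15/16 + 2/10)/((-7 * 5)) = -13/400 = -0.03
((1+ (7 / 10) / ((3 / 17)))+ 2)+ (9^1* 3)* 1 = 1019 / 30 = 33.97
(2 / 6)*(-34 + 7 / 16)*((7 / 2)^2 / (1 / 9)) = -78939 / 64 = -1233.42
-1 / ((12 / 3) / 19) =-19 / 4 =-4.75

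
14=14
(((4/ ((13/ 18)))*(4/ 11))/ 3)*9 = 864/ 143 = 6.04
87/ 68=1.28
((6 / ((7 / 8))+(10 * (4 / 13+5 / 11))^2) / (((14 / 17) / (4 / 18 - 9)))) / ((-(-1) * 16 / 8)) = -3121888109 / 9018009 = -346.18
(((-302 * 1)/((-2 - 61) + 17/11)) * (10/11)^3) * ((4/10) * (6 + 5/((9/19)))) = 4499800/184041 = 24.45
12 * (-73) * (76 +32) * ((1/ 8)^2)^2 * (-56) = 41391/ 32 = 1293.47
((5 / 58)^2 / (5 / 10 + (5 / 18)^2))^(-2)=24732909289 / 4100625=6031.50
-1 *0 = 0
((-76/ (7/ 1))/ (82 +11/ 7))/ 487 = -76/ 284895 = -0.00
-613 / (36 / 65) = -39845 / 36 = -1106.81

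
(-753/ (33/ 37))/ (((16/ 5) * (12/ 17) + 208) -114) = -8.77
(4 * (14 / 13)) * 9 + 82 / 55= 28786 / 715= 40.26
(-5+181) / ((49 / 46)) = 8096 / 49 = 165.22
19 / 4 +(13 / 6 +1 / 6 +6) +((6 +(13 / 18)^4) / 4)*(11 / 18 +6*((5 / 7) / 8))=1574706001 / 105815808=14.88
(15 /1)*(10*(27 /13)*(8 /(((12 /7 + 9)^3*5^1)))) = 16464 /40625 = 0.41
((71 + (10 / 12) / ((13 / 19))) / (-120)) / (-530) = 5633 / 4960800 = 0.00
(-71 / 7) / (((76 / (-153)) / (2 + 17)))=387.96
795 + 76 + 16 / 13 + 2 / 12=68047 / 78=872.40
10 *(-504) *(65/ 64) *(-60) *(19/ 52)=448875/ 4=112218.75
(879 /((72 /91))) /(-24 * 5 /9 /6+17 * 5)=79989 /5960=13.42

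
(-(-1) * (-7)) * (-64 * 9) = 4032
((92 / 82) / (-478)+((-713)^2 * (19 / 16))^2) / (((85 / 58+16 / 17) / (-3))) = -450706683515524322963 / 992129152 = -454282270213.47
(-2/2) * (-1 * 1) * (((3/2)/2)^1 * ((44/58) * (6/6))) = 33/58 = 0.57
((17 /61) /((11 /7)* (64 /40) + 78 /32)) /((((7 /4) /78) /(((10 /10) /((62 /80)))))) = 16972800 /5243743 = 3.24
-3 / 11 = -0.27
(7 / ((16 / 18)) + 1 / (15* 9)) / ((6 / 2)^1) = 8513 / 3240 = 2.63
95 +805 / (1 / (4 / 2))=1705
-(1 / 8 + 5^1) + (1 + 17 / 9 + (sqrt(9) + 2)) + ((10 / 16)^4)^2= 420848873 / 150994944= 2.79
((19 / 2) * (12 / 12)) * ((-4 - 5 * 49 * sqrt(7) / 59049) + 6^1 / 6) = -57 / 2 - 4655 * sqrt(7) / 118098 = -28.60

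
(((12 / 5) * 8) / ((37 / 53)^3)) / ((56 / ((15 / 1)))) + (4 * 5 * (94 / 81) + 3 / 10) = 11093348873 / 287202510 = 38.63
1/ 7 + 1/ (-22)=15/ 154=0.10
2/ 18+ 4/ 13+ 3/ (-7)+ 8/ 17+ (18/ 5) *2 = 533308/ 69615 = 7.66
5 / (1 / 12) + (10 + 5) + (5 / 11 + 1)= 841 / 11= 76.45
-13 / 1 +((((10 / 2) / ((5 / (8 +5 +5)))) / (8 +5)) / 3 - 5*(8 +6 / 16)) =-5659 / 104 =-54.41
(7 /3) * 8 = 56 /3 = 18.67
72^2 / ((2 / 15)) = 38880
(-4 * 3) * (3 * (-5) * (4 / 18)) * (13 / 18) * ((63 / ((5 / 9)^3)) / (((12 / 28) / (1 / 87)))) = 206388 / 725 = 284.67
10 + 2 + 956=968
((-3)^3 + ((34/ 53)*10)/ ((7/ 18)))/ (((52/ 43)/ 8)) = -335142/ 4823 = -69.49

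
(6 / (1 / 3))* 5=90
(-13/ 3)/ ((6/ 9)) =-13/ 2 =-6.50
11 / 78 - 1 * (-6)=479 / 78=6.14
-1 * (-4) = 4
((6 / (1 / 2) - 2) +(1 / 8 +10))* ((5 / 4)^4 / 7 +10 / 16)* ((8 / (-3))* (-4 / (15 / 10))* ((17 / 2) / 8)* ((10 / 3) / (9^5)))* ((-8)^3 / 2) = -3411475 / 1594323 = -2.14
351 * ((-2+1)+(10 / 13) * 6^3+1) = 58320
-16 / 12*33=-44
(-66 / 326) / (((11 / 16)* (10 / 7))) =-168 / 815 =-0.21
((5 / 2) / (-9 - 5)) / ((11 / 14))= -5 / 22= -0.23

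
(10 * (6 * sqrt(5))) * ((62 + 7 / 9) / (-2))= -5650 * sqrt(5) / 3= -4211.26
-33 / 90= -11 / 30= -0.37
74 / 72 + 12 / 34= 845 / 612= 1.38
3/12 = 0.25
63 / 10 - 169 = -1627 / 10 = -162.70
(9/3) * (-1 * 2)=-6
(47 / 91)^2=2209 / 8281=0.27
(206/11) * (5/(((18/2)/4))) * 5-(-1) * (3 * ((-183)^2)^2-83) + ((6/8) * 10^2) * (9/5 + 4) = 333089452385/99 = 3364539923.08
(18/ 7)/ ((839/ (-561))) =-10098/ 5873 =-1.72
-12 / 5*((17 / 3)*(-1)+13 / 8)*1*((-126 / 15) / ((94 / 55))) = -47.67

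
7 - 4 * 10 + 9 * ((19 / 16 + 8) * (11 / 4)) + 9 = 13017 / 64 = 203.39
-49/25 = -1.96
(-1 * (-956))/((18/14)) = 6692/9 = 743.56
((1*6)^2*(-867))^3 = -30406385320128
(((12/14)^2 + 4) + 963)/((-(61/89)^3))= -33428925011/11122069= -3005.64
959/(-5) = -959/5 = -191.80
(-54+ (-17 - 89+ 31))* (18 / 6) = -387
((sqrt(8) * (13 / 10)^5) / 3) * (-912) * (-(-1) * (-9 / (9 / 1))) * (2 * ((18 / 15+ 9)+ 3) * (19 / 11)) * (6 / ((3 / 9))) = 28951942968 * sqrt(2) / 15625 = 2620430.75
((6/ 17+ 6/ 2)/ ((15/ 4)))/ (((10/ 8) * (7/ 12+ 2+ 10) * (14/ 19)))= 34656/ 449225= 0.08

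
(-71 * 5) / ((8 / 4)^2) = -355 / 4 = -88.75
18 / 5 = 3.60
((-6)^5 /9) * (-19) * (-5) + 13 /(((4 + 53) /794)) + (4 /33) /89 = -1523401642 /18601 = -81898.91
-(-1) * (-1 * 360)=-360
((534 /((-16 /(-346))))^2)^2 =4552285150195127361 /256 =17782363867949716.25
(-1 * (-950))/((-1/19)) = -18050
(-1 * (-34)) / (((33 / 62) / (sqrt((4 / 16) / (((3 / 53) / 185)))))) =1054 * sqrt(29415) / 99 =1825.95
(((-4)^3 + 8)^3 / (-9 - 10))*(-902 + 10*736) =1134128128 / 19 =59690954.11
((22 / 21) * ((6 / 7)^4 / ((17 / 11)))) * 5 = 1.83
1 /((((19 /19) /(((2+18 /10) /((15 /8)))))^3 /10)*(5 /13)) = 91307008 /421875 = 216.43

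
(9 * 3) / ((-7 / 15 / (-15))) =6075 / 7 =867.86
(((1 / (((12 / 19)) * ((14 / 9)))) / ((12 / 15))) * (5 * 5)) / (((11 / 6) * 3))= 7125 / 1232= 5.78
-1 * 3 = -3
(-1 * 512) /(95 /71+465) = -18176 /16555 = -1.10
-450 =-450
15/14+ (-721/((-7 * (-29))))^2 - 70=-663039/11774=-56.31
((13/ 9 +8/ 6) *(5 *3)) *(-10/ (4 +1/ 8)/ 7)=-10000/ 693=-14.43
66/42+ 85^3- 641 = 4294399/7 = 613485.57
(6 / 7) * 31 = 186 / 7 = 26.57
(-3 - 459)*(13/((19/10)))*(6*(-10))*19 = 3603600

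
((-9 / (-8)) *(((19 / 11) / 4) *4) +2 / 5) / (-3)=-1031 / 1320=-0.78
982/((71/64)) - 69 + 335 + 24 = 83438/71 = 1175.18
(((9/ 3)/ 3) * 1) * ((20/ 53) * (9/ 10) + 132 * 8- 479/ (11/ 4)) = 514298/ 583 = 882.16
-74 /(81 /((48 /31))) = -1184 /837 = -1.41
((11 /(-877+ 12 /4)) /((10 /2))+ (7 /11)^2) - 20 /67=3682133 /35427590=0.10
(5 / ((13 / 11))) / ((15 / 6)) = 22 / 13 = 1.69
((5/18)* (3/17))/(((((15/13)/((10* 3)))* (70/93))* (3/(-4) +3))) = 806/1071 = 0.75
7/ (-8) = -0.88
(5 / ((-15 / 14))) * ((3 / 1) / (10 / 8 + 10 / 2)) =-56 / 25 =-2.24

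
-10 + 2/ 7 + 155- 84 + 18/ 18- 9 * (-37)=2767/ 7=395.29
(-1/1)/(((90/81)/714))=-3213/5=-642.60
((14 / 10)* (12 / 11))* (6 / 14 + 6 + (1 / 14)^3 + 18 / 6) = 77619 / 5390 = 14.40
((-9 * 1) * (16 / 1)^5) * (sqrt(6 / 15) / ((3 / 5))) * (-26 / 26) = 3145728 * sqrt(10) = 9947665.38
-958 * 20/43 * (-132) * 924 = 2336906880/43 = 54346671.63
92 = 92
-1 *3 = -3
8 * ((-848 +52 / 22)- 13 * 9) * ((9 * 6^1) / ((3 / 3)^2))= -4574448 / 11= -415858.91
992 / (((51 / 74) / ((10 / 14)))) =367040 / 357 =1028.12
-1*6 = -6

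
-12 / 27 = -4 / 9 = -0.44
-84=-84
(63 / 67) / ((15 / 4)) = 84 / 335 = 0.25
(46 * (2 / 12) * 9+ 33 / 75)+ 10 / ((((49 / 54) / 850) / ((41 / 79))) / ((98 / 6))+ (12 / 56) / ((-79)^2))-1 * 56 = 6852689561928 / 109805575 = 62407.48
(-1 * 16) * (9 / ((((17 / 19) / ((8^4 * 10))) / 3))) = -336199680 / 17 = -19776451.76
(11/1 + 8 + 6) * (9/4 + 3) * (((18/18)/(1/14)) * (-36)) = -66150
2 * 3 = 6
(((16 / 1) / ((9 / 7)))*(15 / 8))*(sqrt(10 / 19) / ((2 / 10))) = 350*sqrt(190) / 57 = 84.64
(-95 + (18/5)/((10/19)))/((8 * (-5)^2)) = -551/1250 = -0.44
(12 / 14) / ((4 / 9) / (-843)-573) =-45522 / 30431485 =-0.00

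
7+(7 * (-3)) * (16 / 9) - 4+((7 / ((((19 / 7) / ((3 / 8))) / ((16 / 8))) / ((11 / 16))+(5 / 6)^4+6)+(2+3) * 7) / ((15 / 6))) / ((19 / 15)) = -81206369 / 3516567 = -23.09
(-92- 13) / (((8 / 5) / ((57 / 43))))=-29925 / 344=-86.99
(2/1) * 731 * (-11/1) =-16082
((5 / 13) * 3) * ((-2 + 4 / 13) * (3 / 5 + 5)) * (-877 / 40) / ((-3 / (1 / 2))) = -67529 / 1690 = -39.96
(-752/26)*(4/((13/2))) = -17.80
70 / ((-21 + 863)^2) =35 / 354482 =0.00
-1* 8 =-8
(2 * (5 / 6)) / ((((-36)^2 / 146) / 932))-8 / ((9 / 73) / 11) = -261851 / 486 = -538.79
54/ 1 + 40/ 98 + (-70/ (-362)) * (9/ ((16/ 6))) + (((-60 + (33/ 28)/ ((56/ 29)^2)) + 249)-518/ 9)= 26722774789/ 143039232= 186.82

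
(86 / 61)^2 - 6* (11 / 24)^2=259775 / 357216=0.73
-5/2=-2.50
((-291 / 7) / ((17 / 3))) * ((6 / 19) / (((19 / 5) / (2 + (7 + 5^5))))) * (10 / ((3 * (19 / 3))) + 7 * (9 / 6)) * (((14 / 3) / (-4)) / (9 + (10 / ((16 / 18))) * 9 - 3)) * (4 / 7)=15285019440 / 116719603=130.96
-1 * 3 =-3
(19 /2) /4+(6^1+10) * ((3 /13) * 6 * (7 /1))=16375 /104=157.45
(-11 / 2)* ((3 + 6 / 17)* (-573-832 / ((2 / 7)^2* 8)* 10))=8347251 / 34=245507.38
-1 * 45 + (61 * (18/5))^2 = 1204479/25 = 48179.16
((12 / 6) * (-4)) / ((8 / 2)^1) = -2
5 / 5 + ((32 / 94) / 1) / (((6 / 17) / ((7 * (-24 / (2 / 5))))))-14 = -19651 / 47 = -418.11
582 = 582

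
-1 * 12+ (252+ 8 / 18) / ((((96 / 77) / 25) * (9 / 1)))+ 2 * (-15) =520.45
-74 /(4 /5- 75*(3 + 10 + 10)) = 0.04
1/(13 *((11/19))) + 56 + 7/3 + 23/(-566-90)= 16443925/281424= 58.43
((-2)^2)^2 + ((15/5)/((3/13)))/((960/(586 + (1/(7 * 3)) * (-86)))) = 24071/1008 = 23.88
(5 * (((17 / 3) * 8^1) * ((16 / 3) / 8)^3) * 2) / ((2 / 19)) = 103360 / 81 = 1276.05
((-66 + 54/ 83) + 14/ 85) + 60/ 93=-64.54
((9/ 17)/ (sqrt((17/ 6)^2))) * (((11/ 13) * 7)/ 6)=693/ 3757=0.18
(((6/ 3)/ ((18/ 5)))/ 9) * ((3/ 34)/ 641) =5/ 588438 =0.00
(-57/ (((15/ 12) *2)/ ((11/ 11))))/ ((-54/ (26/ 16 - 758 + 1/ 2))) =-114893/ 360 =-319.15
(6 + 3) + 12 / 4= 12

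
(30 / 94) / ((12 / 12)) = 15 / 47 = 0.32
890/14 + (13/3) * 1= 1426/21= 67.90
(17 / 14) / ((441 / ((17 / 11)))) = 0.00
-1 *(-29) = 29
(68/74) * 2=68/37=1.84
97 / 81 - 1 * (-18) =1555 / 81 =19.20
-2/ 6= -1/ 3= -0.33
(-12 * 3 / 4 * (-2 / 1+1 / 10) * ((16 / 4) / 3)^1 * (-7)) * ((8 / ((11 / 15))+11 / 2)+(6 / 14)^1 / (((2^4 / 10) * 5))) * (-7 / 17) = 4046259 / 3740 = 1081.89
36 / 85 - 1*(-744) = 63276 / 85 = 744.42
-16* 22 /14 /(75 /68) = -11968 /525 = -22.80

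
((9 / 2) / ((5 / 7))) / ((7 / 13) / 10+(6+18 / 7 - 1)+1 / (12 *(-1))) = 34398 / 41179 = 0.84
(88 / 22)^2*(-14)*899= -201376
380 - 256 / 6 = 337.33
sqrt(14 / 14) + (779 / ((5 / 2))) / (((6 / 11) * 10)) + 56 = 17119 / 150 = 114.13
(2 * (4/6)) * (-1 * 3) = -4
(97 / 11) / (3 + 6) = 97 / 99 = 0.98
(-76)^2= 5776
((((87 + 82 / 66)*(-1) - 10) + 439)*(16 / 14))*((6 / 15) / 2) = 17992 / 231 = 77.89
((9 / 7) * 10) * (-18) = -1620 / 7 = -231.43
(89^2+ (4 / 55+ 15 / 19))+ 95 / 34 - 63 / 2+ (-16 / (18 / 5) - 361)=1203568213 / 159885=7527.71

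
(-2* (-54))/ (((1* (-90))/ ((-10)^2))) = -120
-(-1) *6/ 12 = 1/ 2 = 0.50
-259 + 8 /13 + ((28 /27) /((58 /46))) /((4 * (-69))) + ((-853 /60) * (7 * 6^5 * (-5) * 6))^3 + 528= 382073002605540535533809858 /30537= 12511805436209861333261.61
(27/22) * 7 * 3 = 567/22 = 25.77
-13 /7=-1.86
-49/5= -9.80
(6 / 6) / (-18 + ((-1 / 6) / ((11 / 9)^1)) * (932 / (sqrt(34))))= -0.03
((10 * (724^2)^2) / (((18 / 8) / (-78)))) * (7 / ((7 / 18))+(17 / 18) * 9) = -7572398800578560 / 3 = -2524132933526186.67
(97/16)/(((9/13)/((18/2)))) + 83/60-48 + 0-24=1967/240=8.20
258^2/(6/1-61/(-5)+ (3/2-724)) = -665640/7043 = -94.51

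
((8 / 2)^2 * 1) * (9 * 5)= 720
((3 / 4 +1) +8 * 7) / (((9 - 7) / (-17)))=-3927 / 8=-490.88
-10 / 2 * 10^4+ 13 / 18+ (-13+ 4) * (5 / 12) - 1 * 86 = -1803205 / 36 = -50089.03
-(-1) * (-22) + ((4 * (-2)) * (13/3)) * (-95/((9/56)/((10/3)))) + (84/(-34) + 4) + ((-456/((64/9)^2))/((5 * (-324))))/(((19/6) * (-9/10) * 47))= 2262723768991/33136128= 68285.70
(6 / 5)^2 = 1.44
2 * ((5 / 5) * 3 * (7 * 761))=31962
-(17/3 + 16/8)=-23/3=-7.67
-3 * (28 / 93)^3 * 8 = -175616 / 268119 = -0.65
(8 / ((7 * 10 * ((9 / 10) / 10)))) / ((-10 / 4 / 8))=-256 / 63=-4.06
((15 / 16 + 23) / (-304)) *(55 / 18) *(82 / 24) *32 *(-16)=863665 / 2052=420.89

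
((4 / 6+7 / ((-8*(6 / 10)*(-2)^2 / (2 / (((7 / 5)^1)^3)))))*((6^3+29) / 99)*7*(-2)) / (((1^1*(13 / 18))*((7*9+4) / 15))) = -165025 / 38324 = -4.31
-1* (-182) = 182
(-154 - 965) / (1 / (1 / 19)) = -1119 / 19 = -58.89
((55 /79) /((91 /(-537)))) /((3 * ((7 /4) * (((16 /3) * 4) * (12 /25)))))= -246125 /3220672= -0.08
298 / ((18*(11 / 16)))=2384 / 99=24.08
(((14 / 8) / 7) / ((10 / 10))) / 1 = 0.25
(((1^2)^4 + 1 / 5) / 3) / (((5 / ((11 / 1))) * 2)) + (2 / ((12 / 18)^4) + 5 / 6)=6839 / 600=11.40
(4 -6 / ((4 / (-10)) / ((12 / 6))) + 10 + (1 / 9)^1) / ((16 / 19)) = 7543 / 144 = 52.38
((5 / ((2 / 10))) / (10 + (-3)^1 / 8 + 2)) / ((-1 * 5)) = -40 / 93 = -0.43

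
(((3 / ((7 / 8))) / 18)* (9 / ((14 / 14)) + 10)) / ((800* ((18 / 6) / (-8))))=-19 / 1575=-0.01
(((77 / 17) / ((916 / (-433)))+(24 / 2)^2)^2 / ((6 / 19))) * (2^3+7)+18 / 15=2317908046042483 / 2424871840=955888.89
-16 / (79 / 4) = -64 / 79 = -0.81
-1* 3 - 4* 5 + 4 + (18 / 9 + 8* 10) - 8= 55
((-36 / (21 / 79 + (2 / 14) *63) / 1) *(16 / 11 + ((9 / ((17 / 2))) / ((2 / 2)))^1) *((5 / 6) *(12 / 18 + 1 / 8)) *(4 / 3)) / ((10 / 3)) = -352735 / 136884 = -2.58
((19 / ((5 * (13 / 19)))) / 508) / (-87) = -361 / 2872740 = -0.00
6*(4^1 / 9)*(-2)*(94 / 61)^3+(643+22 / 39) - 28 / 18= 16531393399 / 26556777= 622.49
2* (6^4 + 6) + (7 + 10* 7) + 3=2684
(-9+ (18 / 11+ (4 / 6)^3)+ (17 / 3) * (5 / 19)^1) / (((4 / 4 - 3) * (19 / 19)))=15733 / 5643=2.79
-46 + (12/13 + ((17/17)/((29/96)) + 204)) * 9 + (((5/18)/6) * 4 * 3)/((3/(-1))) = 18606353/10179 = 1827.92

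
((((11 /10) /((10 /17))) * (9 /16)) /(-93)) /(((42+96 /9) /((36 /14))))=-15147 /27428800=-0.00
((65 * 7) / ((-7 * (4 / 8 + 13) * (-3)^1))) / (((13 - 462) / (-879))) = 38090 / 12123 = 3.14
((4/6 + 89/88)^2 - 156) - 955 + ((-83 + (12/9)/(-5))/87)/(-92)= -28619962809/25826240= -1108.17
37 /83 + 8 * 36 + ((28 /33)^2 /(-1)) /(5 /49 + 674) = 861172752691 /2985572997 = 288.44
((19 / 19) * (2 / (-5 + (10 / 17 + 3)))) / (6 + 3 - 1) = -17 / 96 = -0.18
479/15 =31.93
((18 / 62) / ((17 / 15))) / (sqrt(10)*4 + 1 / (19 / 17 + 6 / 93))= -28035 / 20607637 + 69863220*sqrt(10) / 10860224699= 0.02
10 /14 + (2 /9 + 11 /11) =122 /63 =1.94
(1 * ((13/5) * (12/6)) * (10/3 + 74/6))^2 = 1493284/225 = 6636.82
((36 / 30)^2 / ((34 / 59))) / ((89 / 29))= 0.81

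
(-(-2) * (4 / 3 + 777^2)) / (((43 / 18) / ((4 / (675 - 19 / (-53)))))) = 2993.66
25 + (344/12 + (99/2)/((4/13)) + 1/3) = 1719/8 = 214.88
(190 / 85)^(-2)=289 / 1444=0.20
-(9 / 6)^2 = -9 / 4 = -2.25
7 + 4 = 11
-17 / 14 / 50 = -17 / 700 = -0.02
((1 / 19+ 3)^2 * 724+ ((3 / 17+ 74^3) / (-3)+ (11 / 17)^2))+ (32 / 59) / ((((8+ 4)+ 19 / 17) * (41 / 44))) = -21666421544028992 / 168836768319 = -128327.63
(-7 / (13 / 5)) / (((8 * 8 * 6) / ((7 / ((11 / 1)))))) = -245 / 54912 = -0.00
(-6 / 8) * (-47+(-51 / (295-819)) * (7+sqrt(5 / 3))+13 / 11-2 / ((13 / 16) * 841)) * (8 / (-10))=-1706767275 / 63017812+51 * sqrt(15) / 2620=-27.01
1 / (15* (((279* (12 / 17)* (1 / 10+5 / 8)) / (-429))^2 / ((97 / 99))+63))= 1042266940 / 986709793887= 0.00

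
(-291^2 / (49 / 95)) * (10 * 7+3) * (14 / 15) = -78301698 / 7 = -11185956.86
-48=-48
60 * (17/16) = 255/4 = 63.75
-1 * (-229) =229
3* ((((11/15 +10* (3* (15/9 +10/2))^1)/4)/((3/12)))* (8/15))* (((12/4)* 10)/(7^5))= 48176/84035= 0.57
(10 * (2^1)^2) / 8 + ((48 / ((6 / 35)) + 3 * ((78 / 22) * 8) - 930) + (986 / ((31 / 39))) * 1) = 232065 / 341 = 680.54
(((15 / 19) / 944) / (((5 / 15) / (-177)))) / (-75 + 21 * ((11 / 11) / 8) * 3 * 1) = 45 / 6802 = 0.01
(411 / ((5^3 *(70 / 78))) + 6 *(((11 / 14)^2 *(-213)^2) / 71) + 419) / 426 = 170861281 / 26092500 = 6.55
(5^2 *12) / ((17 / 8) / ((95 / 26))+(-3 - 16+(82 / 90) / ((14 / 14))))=-8208 / 479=-17.14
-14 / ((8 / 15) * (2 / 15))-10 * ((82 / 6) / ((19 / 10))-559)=2426465 / 456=5321.20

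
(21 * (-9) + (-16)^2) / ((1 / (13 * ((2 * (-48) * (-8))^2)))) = 513736704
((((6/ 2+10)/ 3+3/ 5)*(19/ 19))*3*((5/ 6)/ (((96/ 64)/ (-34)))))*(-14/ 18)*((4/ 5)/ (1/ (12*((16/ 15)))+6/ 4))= 4508672/ 40905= 110.22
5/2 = 2.50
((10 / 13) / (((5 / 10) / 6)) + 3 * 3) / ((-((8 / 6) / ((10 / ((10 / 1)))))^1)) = -13.67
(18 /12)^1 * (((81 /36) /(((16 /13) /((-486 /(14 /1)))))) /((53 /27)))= -2302911 /47488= -48.49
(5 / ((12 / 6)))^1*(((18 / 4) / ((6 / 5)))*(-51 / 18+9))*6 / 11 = 2775 / 88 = 31.53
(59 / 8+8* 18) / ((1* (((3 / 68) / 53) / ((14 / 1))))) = 7637777 / 3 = 2545925.67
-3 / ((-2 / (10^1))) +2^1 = 17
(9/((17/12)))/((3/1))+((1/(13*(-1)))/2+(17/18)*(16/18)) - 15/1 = -432535/35802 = -12.08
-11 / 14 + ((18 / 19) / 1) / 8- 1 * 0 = -0.67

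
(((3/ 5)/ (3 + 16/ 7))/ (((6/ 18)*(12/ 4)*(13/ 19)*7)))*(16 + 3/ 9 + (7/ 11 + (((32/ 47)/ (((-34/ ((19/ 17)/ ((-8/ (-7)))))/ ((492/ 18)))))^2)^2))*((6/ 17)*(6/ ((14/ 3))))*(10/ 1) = 5614952314670257671488/ 3061748302125659704987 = 1.83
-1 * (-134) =134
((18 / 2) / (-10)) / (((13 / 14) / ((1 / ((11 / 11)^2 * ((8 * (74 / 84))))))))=-1323 / 9620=-0.14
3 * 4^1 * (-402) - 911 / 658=-3175103 / 658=-4825.38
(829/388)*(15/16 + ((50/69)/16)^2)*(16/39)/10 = 47466053/576347616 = 0.08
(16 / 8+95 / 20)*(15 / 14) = 405 / 56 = 7.23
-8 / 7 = -1.14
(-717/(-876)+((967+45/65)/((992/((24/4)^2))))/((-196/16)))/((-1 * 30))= 11810587/172983720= 0.07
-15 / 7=-2.14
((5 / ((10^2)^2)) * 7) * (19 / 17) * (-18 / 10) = -1197 / 170000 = -0.01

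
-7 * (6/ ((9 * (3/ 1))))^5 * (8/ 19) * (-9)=1792/ 124659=0.01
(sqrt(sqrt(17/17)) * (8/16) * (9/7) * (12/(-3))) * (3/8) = -27/28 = -0.96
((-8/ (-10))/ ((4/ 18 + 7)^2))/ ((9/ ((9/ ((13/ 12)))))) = 3888/ 274625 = 0.01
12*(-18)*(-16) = 3456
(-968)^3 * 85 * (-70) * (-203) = -1095567336371200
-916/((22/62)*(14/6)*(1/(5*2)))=-851880/77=-11063.38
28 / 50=14 / 25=0.56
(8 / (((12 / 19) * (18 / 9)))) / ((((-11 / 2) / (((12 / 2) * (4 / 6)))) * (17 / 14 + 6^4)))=-2128 / 599313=-0.00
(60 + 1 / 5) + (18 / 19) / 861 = 1641383 / 27265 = 60.20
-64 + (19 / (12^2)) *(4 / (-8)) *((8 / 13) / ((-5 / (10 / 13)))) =-194669 / 3042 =-63.99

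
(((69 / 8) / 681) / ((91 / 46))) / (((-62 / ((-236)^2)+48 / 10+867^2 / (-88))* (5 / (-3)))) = 60767817 / 135053368054423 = 0.00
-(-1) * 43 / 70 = 0.61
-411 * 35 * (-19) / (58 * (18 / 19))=1730995 / 348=4974.12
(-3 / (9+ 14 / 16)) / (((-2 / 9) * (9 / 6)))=72 / 79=0.91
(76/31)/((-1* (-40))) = 19/310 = 0.06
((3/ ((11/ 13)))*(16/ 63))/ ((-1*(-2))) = 0.45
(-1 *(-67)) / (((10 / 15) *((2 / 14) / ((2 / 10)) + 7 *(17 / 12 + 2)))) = 8442 / 2069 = 4.08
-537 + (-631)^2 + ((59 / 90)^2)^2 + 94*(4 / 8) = 26091206427361 / 65610000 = 397671.18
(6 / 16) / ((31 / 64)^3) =98304 / 29791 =3.30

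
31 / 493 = 0.06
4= 4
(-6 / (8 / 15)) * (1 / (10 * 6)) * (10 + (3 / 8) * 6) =-147 / 64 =-2.30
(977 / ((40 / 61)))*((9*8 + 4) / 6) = 1132343 / 60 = 18872.38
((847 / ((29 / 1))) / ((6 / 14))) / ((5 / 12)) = 23716 / 145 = 163.56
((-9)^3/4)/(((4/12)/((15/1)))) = -32805/4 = -8201.25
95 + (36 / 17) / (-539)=870449 / 9163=95.00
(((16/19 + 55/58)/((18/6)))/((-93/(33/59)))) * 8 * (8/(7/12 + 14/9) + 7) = -6526684/21163359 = -0.31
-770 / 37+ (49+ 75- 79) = 24.19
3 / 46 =0.07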